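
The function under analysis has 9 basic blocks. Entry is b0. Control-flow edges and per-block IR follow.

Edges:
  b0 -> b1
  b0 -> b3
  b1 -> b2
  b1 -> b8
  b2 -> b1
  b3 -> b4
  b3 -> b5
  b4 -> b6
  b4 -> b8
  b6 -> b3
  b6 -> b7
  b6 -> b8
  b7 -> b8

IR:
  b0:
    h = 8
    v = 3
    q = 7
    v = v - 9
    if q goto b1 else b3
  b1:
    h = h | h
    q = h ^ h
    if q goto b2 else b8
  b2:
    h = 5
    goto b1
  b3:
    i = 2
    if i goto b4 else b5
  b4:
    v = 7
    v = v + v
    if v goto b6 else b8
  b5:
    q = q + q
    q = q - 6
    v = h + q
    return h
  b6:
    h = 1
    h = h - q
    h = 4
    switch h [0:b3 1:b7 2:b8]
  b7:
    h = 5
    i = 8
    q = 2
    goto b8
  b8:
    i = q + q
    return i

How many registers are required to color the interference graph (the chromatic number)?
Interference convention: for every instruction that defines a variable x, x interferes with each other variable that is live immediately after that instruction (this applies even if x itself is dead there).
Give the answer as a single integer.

Answer: 3

Working:
Block summaries:
  b0: {h,q,v} / ∅
  b1: {h,q} / {h}
  b2: {h} / ∅
  b3: {i} / ∅
  b4: {v} / ∅
  b5: {q,v} / {h,q}
  b6: {h} / {q}
  b7: {h,i,q} / ∅
  b8: {i} / {q}

Backward fixpoint:
  b0 li=∅ lo={h,q}
  b1 li={h} lo={q}
  b2 li=∅ lo={h}
  b3 li={h,q} lo={h,q}
  b4 li={q} lo={q}
  b5 li={h,q} lo=∅
  b6 li={q} lo={h,q}
  b7 li=∅ lo={q}
  b8 li={q} lo=∅

Interfere edges:
  h — {i,q,v}
  i — {h,q}
  q — {h,i,v}
  v — {h,q}

Colouring:
  lower bound: {h,i,q} mutually conflict ⇒ χ ≥ 3
  3-colouring: c0={h}  c1={q}  c2={i,v}
  χ = 3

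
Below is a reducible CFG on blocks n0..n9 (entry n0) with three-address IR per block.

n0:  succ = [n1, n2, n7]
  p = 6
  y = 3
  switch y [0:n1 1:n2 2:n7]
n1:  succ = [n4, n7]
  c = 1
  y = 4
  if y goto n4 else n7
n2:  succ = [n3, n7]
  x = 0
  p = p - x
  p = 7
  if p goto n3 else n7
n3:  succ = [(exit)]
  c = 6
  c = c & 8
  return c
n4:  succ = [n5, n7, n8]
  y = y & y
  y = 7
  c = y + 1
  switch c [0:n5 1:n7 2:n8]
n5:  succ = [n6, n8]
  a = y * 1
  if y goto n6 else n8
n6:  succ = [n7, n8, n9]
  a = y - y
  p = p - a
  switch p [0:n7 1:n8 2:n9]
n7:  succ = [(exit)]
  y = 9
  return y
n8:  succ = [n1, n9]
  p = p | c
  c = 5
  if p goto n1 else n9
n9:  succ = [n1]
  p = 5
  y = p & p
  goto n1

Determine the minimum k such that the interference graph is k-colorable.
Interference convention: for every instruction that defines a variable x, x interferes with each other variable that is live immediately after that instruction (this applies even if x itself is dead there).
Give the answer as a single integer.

Per-block:
  n0 def {p,y} use ∅
  n1 def {c,y} use ∅
  n2 def {p,x} use {p}
  n3 def {c} use ∅
  n4 def {c,y} use {y}
  n5 def {a} use {y}
  n6 def {a,p} use {p,y}
  n7 def {y} use ∅
  n8 def {c,p} use {c,p}
  n9 def {p,y} use ∅

Liveness:
  n0 li=∅ lo={p}
  n1 li={p} lo={p,y}
  n2 li={p} lo=∅
  n3 li=∅ lo=∅
  n4 li={p,y} lo={c,p,y}
  n5 li={c,p,y} lo={c,p,y}
  n6 li={c,p,y} lo={c,p}
  n7 li=∅ lo=∅
  n8 li={c,p} lo={p}
  n9 li=∅ lo={p}

Conflict graph:
  a↔{c,p,y}
  c↔{a,p,y}
  p↔{a,c,x,y}
  x↔{p}
  y↔{a,c,p}

Chromatic number:
  clique {a,c,p,y} ⇒ need ≥ 4
  assign a→c1 c→c2 p→c0 x→c1 y→c3 — no edge inside a register ⇒ χ ≤ 4
  χ = 4

Answer: 4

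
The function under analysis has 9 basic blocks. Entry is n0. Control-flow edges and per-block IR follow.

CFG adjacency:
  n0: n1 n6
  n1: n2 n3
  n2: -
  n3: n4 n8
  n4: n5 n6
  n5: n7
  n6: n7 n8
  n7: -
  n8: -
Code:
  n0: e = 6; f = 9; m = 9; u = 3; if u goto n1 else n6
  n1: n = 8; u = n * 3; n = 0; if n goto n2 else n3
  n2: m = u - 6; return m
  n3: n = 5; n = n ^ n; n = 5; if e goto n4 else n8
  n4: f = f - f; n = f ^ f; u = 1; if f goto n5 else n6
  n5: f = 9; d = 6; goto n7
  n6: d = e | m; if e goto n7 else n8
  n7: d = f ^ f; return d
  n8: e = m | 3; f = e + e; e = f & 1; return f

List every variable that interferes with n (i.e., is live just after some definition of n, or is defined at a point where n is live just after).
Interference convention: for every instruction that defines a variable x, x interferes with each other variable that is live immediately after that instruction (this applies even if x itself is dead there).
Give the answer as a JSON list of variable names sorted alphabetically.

Per-block:
  n0: {e,f,m,u} / ∅
  n1: {n,u} / ∅
  n2: {m} / {u}
  n3: {n} / {e}
  n4: {f,n,u} / {f}
  n5: {d,f} / ∅
  n6: {d} / {e,m}
  n7: {d} / {f}
  n8: {e,f} / {m}

Liveness:
  n0 li=∅ lo={e,f,m}
  n1 li={e,f,m} lo={e,f,m,u}
  n2 li={u} lo=∅
  n3 li={e,f,m} lo={e,f,m}
  n4 li={e,f,m} lo={e,f,m}
  n5 li=∅ lo={f}
  n6 li={e,f,m} lo={f,m}
  n7 li={f} lo=∅
  n8 li={m} lo=∅

Interfere edges:
  d: {e,f,m}
  e: {d,f,m,n,u}
  f: {d,e,m,n,u}
  m: {d,e,f,n,u}
  n: {e,f,m,u}
  u: {e,f,m,n}

N(n) = ["e", "f", "m", "u"]

Answer: ["e", "f", "m", "u"]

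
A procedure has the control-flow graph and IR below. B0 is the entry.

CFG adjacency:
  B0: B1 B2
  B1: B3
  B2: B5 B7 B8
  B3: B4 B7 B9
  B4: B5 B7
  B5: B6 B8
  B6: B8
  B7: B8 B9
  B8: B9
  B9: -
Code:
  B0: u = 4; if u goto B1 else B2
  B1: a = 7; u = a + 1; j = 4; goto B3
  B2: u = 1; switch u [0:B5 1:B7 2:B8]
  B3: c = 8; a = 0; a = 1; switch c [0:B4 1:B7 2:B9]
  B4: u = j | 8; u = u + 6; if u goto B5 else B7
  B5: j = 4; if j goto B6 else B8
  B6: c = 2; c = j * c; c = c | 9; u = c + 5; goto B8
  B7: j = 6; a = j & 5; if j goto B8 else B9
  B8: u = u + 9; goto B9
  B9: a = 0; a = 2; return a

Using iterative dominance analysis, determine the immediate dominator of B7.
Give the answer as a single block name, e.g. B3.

idom tree: B1←B0 B2←B0 B3←B1 B4←B3 B5←B0 B6←B5 B7←B0 B8←B0 B9←B0
Dom∩ at merges:
  B5: preds {B2,B4}: {B0,B2} ∩ {B0,B1,B3,B4} = {B0}; idom=B0
  B7: preds {B2,B3,B4}: {B0,B2} ∩ {B0,B1,B3} ∩ {B0,B1,B3,B4} = {B0}; idom=B0
  B8: preds {B2,B5,B6,B7}: {B0,B2} ∩ {B0,B5} ∩ {B0,B5,B6} ∩ {B0,B7} = {B0}; idom=B0
  B9: preds {B3,B7,B8}: {B0,B1,B3} ∩ {B0,B7} ∩ {B0,B8} = {B0}; idom=B0

idom(B7) = B0

Answer: B0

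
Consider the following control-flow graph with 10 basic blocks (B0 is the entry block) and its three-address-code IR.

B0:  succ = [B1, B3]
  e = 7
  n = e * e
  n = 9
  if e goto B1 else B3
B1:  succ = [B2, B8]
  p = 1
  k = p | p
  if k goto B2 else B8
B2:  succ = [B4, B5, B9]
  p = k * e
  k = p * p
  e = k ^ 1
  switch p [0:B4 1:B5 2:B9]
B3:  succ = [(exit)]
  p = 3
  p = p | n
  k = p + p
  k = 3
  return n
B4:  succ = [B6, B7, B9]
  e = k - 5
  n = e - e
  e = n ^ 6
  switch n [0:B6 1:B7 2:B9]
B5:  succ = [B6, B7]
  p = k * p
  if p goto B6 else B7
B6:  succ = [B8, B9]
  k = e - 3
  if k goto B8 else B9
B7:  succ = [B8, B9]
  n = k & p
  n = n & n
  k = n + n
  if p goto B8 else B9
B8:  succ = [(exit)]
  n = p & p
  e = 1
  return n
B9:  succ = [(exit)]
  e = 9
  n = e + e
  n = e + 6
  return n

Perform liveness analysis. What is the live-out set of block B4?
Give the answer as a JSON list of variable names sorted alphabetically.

Answer: ["e", "k", "p"]

Derivation:
Block summaries:
  B0: def={e,n} ue=∅
  B1: def={k,p} ue=∅
  B2: def={e,k,p} ue={e,k}
  B3: def={k,p} ue={n}
  B4: def={e,n} ue={k}
  B5: def={p} ue={k,p}
  B6: def={k} ue={e}
  B7: def={k,n} ue={k,p}
  B8: def={e,n} ue={p}
  B9: def={e,n} ue=∅

Live sets:
  B0: in=∅ out={e,n}
  B1: in={e} out={e,k,p}
  B2: in={e,k} out={e,k,p}
  B3: in={n} out=∅
  B4: in={k,p} out={e,k,p}
  B5: in={e,k,p} out={e,k,p}
  B6: in={e,p} out={p}
  B7: in={k,p} out={p}
  B8: in={p} out=∅
  B9: in=∅ out=∅

live-out(B4) = ["e", "k", "p"]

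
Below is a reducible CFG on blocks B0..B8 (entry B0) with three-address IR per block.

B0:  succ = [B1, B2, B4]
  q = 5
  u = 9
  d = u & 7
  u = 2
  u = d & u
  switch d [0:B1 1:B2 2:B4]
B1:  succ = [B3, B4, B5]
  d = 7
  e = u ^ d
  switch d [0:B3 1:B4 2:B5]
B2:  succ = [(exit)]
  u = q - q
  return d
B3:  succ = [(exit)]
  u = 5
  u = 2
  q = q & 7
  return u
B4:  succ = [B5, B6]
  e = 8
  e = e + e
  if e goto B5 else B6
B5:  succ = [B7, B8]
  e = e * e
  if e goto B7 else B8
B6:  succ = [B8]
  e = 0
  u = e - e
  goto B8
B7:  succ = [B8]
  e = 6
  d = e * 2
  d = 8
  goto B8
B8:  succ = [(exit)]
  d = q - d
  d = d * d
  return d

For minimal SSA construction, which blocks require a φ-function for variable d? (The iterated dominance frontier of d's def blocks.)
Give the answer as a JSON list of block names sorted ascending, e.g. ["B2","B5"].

idom tree: B1←B0 B2←B0 B3←B1 B4←B0 B5←B0 B6←B4 B7←B5 B8←B0
Join-block Dom:
  B4: preds {B0,B1}: {B0} ∩ {B0,B1} = {B0}; idom=B0
  B5: preds {B1,B4}: {B0,B1} ∩ {B0,B4} = {B0}; idom=B0
  B8: preds {B5,B6,B7}: {B0,B5} ∩ {B0,B4,B6} ∩ {B0,B5,B7} = {B0}; idom=B0

Frontier:
  B4←B0: walk · to B0
  B4←B1: walk B1 to B0
  B5←B1: walk B1 to B0
  B5←B4: walk B4 to B0
  B8←B5: walk B5 to B0
  B8←B6: walk B6→B4 to B0
  B8←B7: walk B7→B5 to B0
  B0: DF=∅
  B1: DF={B4,B5}
  B2: DF=∅
  B3: DF=∅
  B4: DF={B5,B8}
  B5: DF={B8}
  B6: DF={B8}
  B7: DF={B8}
  B8: DF=∅

φ for d: defs {B0,B1,B7,B8}
  DF⁺ = {B4,B5,B8}

Answer: ["B4", "B5", "B8"]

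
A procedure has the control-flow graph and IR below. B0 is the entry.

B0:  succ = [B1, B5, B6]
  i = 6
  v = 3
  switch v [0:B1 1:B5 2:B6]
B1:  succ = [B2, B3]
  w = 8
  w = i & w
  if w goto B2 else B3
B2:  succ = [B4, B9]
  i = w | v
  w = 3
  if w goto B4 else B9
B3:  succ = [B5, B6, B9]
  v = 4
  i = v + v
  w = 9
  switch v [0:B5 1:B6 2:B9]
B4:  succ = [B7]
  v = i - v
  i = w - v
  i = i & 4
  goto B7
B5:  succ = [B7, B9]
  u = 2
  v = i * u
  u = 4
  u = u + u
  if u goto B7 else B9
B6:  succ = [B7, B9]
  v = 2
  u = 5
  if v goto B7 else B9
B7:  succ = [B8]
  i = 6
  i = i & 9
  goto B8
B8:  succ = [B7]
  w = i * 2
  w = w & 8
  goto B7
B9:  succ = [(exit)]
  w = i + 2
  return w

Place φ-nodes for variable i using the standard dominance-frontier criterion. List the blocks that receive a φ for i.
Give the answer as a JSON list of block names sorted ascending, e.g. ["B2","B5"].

idom tree: B1←B0 B2←B1 B3←B1 B4←B2 B5←B0 B6←B0 B7←B0 B8←B7 B9←B0
Dom∩ at merges:
  B5: preds {B0,B3}: {B0} ∩ {B0,B1,B3} = {B0}; idom=B0
  B6: preds {B0,B3}: {B0} ∩ {B0,B1,B3} = {B0}; idom=B0
  B7: preds {B4,B5,B6,B8}: {B0,B1,B2,B4} ∩ {B0,B5} ∩ {B0,B6} ∩ {B0,B7,B8} = {B0}; idom=B0
  B9: preds {B2,B3,B5,B6}: {B0,B1,B2} ∩ {B0,B1,B3} ∩ {B0,B5} ∩ {B0,B6} = {B0}; idom=B0

DF walk-up:
  B5←B0: walk · to B0
  B5←B3: walk B3→B1 to B0
  B6←B0: walk · to B0
  B6←B3: walk B3→B1 to B0
  B7←B4: walk B4→B2→B1 to B0
  B7←B5: walk B5 to B0
  B7←B6: walk B6 to B0
  B7←B8: walk B8→B7 to B0
  B9←B2: walk B2→B1 to B0
  B9←B3: walk B3→B1 to B0
  B9←B5: walk B5 to B0
  B9←B6: walk B6 to B0
  B0 → ∅
  B1 → {B5,B6,B7,B9}
  B2 → {B7,B9}
  B3 → {B5,B6,B9}
  B4 → {B7}
  B5 → {B7,B9}
  B6 → {B7,B9}
  B7 → {B7}
  B8 → {B7}
  B9 → ∅

φ for i: defs {B0,B2,B3,B4,B7}
  DF⁺ = {B5,B6,B7,B9}

Answer: ["B5", "B6", "B7", "B9"]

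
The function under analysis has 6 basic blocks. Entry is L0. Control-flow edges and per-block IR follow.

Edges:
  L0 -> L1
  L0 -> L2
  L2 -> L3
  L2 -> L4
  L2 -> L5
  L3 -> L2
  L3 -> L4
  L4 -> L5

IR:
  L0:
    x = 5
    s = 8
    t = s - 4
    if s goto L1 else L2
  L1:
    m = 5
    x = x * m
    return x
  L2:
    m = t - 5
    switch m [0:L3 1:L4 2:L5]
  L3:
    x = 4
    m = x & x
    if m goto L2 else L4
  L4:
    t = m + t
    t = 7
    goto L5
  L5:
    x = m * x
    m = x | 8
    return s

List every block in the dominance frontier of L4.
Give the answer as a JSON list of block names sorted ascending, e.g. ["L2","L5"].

idom tree: L1←L0 L2←L0 L3←L2 L4←L2 L5←L2
Dom at joins:
  L2: preds {L0,L3}: {L0} ∩ {L0,L2,L3} = {L0}; idom=L0
  L4: preds {L2,L3}: {L0,L2} ∩ {L0,L2,L3} = {L0,L2}; idom=L2
  L5: preds {L2,L4}: {L0,L2} ∩ {L0,L2,L4} = {L0,L2}; idom=L2

DF derivation:
  join L2 pred L0: · stop@L0
  join L2 pred L3: L3→L2 stop@L0
  join L4 pred L2: · stop@L2
  join L4 pred L3: L3 stop@L2
  join L5 pred L2: · stop@L2
  join L5 pred L4: L4 stop@L2
  L0: DF=∅
  L1: DF=∅
  L2: DF={L2}
  L3: DF={L2,L4}
  L4: DF={L5}
  L5: DF=∅

DF(L4) = ["L5"]

Answer: ["L5"]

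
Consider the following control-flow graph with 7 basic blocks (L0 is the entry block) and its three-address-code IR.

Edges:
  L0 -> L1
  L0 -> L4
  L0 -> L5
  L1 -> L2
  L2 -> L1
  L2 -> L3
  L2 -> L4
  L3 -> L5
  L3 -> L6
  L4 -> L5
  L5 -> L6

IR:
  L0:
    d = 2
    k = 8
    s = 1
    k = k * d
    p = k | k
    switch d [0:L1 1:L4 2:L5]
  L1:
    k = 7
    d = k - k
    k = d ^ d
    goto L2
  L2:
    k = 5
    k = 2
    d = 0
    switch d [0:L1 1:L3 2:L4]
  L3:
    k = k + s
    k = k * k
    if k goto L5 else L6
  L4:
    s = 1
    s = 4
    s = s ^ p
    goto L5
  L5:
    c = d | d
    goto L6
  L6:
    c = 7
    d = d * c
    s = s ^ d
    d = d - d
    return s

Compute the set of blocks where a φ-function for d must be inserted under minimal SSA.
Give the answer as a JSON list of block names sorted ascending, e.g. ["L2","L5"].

Answer: ["L1", "L4", "L5", "L6"]

Working:
idom tree: L1←L0 L2←L1 L3←L2 L4←L0 L5←L0 L6←L0
Dom∩ at merges:
  L1: preds {L0,L2}: {L0} ∩ {L0,L1,L2} = {L0}; idom=L0
  L4: preds {L0,L2}: {L0} ∩ {L0,L1,L2} = {L0}; idom=L0
  L5: preds {L0,L3,L4}: {L0} ∩ {L0,L1,L2,L3} ∩ {L0,L4} = {L0}; idom=L0
  L6: preds {L3,L5}: {L0,L1,L2,L3} ∩ {L0,L5} = {L0}; idom=L0

DF walk-up:
  L1←L0: walk · to L0
  L1←L2: walk L2→L1 to L0
  L4←L0: walk · to L0
  L4←L2: walk L2→L1 to L0
  L5←L0: walk · to L0
  L5←L3: walk L3→L2→L1 to L0
  L5←L4: walk L4 to L0
  L6←L3: walk L3→L2→L1 to L0
  L6←L5: walk L5 to L0
  L0 → ∅
  L1 → {L1,L4,L5,L6}
  L2 → {L1,L4,L5,L6}
  L3 → {L5,L6}
  L4 → {L5}
  L5 → {L6}
  L6 → ∅

φ for d: defs {L0,L1,L2,L6}
  DF⁺ = {L1,L4,L5,L6}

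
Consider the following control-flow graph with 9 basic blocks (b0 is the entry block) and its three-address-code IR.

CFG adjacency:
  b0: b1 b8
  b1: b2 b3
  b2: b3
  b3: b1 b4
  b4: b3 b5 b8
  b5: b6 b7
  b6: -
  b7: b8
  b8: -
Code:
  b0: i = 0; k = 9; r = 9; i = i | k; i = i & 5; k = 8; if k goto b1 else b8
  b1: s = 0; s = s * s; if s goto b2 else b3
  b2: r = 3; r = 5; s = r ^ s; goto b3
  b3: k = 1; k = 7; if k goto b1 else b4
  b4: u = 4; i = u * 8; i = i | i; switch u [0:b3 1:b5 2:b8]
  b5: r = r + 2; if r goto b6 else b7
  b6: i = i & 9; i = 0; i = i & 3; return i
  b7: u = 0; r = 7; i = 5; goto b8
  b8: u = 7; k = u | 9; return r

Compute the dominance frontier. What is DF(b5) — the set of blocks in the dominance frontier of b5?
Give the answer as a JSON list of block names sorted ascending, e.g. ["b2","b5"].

idom tree: b1←b0 b2←b1 b3←b1 b4←b3 b5←b4 b6←b5 b7←b5 b8←b0
Dom∩ at merges:
  b1: preds {b0,b3}: {b0} ∩ {b0,b1,b3} = {b0}; idom=b0
  b3: preds {b1,b2,b4}: {b0,b1} ∩ {b0,b1,b2} ∩ {b0,b1,b3,b4} = {b0,b1}; idom=b1
  b8: preds {b0,b4,b7}: {b0} ∩ {b0,b1,b3,b4} ∩ {b0,b1,b3,b4,b5,b7} = {b0}; idom=b0

DF walk-up:
  join b1 pred b0: · stop@b0
  join b1 pred b3: b3→b1 stop@b0
  join b3 pred b1: · stop@b1
  join b3 pred b2: b2 stop@b1
  join b3 pred b4: b4→b3 stop@b1
  join b8 pred b0: · stop@b0
  join b8 pred b4: b4→b3→b1 stop@b0
  join b8 pred b7: b7→b5→b4→b3→b1 stop@b0
  b0: DF=∅
  b1: DF={b1,b8}
  b2: DF={b3}
  b3: DF={b1,b3,b8}
  b4: DF={b3,b8}
  b5: DF={b8}
  b6: DF=∅
  b7: DF={b8}
  b8: DF=∅

DF(b5) = ["b8"]

Answer: ["b8"]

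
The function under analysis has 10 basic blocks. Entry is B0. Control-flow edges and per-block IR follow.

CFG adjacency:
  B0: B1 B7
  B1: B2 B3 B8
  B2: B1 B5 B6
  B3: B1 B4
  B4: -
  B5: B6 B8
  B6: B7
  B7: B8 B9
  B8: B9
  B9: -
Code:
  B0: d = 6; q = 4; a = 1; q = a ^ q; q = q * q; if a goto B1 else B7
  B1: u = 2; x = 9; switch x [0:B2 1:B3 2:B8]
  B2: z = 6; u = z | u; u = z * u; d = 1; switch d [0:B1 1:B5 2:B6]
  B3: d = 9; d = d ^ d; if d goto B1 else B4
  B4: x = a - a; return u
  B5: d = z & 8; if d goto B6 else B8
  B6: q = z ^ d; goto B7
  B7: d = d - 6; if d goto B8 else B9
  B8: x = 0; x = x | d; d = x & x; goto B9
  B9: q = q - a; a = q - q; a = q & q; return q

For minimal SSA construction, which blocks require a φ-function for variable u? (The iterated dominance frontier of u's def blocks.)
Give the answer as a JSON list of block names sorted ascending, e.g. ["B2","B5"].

Answer: ["B1", "B7", "B8", "B9"]

Analysis:
idom tree: B1←B0 B2←B1 B3←B1 B4←B3 B5←B2 B6←B2 B7←B0 B8←B0 B9←B0
Dom∩ at merges:
  B1: preds {B0,B2,B3}: {B0} ∩ {B0,B1,B2} ∩ {B0,B1,B3} = {B0}; idom=B0
  B6: preds {B2,B5}: {B0,B1,B2} ∩ {B0,B1,B2,B5} = {B0,B1,B2}; idom=B2
  B7: preds {B0,B6}: {B0} ∩ {B0,B1,B2,B6} = {B0}; idom=B0
  B8: preds {B1,B5,B7}: {B0,B1} ∩ {B0,B1,B2,B5} ∩ {B0,B7} = {B0}; idom=B0
  B9: preds {B7,B8}: {B0,B7} ∩ {B0,B8} = {B0}; idom=B0

DF walk-up:
  join B1 pred B0: · stop@B0
  join B1 pred B2: B2→B1 stop@B0
  join B1 pred B3: B3→B1 stop@B0
  join B6 pred B2: · stop@B2
  join B6 pred B5: B5 stop@B2
  join B7 pred B0: · stop@B0
  join B7 pred B6: B6→B2→B1 stop@B0
  join B8 pred B1: B1 stop@B0
  join B8 pred B5: B5→B2→B1 stop@B0
  join B8 pred B7: B7 stop@B0
  join B9 pred B7: B7 stop@B0
  join B9 pred B8: B8 stop@B0
  B0: DF=∅
  B1: DF={B1,B7,B8}
  B2: DF={B1,B7,B8}
  B3: DF={B1}
  B4: DF=∅
  B5: DF={B6,B8}
  B6: DF={B7}
  B7: DF={B8,B9}
  B8: DF={B9}
  B9: DF=∅

φ for u: defs {B1,B2}
  DF⁺ = {B1,B7,B8,B9}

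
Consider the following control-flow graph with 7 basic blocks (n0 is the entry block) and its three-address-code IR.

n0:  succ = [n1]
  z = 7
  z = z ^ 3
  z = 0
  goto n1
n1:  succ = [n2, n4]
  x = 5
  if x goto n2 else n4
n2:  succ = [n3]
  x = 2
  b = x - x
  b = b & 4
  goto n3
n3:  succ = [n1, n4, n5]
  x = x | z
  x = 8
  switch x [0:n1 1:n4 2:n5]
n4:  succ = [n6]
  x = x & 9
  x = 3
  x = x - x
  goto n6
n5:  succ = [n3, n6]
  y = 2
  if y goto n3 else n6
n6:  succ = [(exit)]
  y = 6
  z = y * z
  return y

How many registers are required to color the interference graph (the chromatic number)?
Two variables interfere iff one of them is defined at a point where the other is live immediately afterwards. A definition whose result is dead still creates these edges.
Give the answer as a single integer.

Block summaries:
  n0: {z} / ∅
  n1: {x} / ∅
  n2: {b,x} / ∅
  n3: {x} / {x,z}
  n4: {x} / {x}
  n5: {y} / ∅
  n6: {y,z} / {z}

Liveness:
  live n0: ∅→{z}
  live n1: {z}→{x,z}
  live n2: {z}→{x,z}
  live n3: {x,z}→{x,z}
  live n4: {x,z}→{z}
  live n5: {x,z}→{x,z}
  live n6: {z}→∅

Conflict graph:
  b↔{x,z}
  x↔{b,y,z}
  y↔{x,z}
  z↔{b,x,y}

Registers:
  lower bound: {b,x,z} mutually conflict ⇒ χ ≥ 3
  assign b→r2 x→r0 y→r2 z→r1 — no edge inside a register ⇒ χ ≤ 3
  χ = 3

Answer: 3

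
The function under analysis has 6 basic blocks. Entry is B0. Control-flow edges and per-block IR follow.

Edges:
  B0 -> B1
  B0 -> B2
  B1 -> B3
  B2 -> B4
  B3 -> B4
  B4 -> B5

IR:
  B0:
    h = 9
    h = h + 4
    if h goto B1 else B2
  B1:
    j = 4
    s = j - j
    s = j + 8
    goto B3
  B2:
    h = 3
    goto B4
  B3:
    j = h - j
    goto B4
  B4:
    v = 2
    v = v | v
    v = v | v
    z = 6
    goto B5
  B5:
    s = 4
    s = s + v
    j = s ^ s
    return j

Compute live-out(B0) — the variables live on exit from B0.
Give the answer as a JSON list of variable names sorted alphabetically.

Block summaries:
  B0 def {h} use ∅
  B1 def {j,s} use ∅
  B2 def {h} use ∅
  B3 def {j} use {h,j}
  B4 def {v,z} use ∅
  B5 def {j,s} use {v}

Backward fixpoint:
  B0 li=∅ lo={h}
  B1 li={h} lo={h,j}
  B2 li=∅ lo=∅
  B3 li={h,j} lo=∅
  B4 li=∅ lo={v}
  B5 li={v} lo=∅

live-out(B0) = ["h"]

Answer: ["h"]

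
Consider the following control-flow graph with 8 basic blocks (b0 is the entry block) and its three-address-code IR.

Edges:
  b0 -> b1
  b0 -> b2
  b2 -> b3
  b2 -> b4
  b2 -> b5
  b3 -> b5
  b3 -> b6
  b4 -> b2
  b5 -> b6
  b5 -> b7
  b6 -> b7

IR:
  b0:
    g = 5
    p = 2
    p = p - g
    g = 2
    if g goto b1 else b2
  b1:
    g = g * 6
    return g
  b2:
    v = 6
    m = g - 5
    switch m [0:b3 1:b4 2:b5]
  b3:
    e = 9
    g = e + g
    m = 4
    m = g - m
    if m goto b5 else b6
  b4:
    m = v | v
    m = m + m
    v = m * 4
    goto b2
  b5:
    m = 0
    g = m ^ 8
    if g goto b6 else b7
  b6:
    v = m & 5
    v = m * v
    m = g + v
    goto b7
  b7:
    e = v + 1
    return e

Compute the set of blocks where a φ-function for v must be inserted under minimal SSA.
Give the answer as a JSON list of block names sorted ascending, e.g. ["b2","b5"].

idom tree: b1←b0 b2←b0 b3←b2 b4←b2 b5←b2 b6←b2 b7←b2
Dom∩ at merges:
  b2: preds {b0,b4}: {b0} ∩ {b0,b2,b4} = {b0}; idom=b0
  b5: preds {b2,b3}: {b0,b2} ∩ {b0,b2,b3} = {b0,b2}; idom=b2
  b6: preds {b3,b5}: {b0,b2,b3} ∩ {b0,b2,b5} = {b0,b2}; idom=b2
  b7: preds {b5,b6}: {b0,b2,b5} ∩ {b0,b2,b6} = {b0,b2}; idom=b2

Frontier:
  b2←b0: walk · to b0
  b2←b4: walk b4→b2 to b0
  b5←b2: walk · to b2
  b5←b3: walk b3 to b2
  b6←b3: walk b3 to b2
  b6←b5: walk b5 to b2
  b7←b5: walk b5 to b2
  b7←b6: walk b6 to b2
  DF(b0)=∅
  DF(b1)=∅
  DF(b2)={b2}
  DF(b3)={b5,b6}
  DF(b4)={b2}
  DF(b5)={b6,b7}
  DF(b6)={b7}
  DF(b7)=∅

φ for v: defs {b2,b4,b6}
  DF⁺ = {b2,b7}

Answer: ["b2", "b7"]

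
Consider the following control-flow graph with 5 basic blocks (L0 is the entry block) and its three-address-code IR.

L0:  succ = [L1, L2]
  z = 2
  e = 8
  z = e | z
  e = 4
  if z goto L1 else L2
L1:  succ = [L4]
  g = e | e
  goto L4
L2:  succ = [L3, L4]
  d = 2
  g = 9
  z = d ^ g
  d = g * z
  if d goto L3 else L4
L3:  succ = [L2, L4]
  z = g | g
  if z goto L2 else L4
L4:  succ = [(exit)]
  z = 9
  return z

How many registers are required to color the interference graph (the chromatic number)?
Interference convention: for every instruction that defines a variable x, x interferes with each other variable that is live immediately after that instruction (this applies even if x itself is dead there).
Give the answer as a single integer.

def/use:
  L0 def {e,z} use ∅
  L1 def {g} use {e}
  L2 def {d,g,z} use ∅
  L3 def {z} use {g}
  L4 def {z} use ∅

Liveness:
  live L0: ∅→{e}
  live L1: {e}→∅
  live L2: ∅→{g}
  live L3: {g}→∅
  live L4: ∅→∅

Conflict graph:
  d↔{g}
  e↔{z}
  g↔{d,z}
  z↔{e,g}

Chromatic number:
  lower bound: {d,g} mutually conflict ⇒ χ ≥ 2
  assign d→r1 e→r0 g→r0 z→r1 — no edge inside a register ⇒ χ ≤ 2
  χ = 2

Answer: 2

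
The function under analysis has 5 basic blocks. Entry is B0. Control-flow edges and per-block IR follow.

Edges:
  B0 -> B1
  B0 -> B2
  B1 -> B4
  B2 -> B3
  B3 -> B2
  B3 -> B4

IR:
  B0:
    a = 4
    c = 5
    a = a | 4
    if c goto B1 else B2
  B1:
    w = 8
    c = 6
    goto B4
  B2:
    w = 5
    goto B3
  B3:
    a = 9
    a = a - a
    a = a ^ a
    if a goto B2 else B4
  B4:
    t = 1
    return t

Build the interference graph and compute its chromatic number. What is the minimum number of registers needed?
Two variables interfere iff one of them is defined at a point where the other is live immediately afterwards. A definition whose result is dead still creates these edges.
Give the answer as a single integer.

Per-block:
  B0: {a,c} / ∅
  B1: {c,w} / ∅
  B2: {w} / ∅
  B3: {a} / ∅
  B4: {t} / ∅

Liveness:
  B0: in=∅ out=∅
  B1: in=∅ out=∅
  B2: in=∅ out=∅
  B3: in=∅ out=∅
  B4: in=∅ out=∅

Conflict graph:
  a↔{c}
  c↔{a}
  t↔∅
  w↔∅

Registers:
  lower bound: {a,c} mutually conflict ⇒ χ ≥ 2
  2-colouring: r0={a,t,w}  r1={c}
  χ = 2

Answer: 2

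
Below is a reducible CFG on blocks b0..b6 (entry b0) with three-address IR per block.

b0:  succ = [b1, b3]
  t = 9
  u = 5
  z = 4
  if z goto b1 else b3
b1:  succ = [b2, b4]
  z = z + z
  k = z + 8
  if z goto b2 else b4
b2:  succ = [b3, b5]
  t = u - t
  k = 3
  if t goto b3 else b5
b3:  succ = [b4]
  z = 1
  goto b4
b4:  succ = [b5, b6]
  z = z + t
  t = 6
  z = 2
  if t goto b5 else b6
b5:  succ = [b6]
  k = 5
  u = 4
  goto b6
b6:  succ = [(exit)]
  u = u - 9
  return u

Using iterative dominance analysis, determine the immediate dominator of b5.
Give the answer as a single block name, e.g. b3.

Answer: b0

Derivation:
idom tree: b1←b0 b2←b1 b3←b0 b4←b0 b5←b0 b6←b0
Dom∩ at merges:
  b3: preds {b0,b2}: {b0} ∩ {b0,b1,b2} = {b0}; idom=b0
  b4: preds {b1,b3}: {b0,b1} ∩ {b0,b3} = {b0}; idom=b0
  b5: preds {b2,b4}: {b0,b1,b2} ∩ {b0,b4} = {b0}; idom=b0
  b6: preds {b4,b5}: {b0,b4} ∩ {b0,b5} = {b0}; idom=b0

idom(b5) = b0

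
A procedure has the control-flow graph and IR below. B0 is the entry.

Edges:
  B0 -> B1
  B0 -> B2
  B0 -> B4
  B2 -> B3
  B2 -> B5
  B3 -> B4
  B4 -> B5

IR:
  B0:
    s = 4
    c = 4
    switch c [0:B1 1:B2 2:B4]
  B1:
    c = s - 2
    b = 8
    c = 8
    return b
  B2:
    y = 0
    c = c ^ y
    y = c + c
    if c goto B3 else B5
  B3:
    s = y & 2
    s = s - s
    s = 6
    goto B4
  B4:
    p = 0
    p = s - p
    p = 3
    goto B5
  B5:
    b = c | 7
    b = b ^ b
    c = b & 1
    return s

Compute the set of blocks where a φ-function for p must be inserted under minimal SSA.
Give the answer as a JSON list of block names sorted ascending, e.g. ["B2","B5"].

Answer: ["B5"]

Derivation:
idom tree: B1←B0 B2←B0 B3←B2 B4←B0 B5←B0
Join-block Dom:
  B4: preds {B0,B3}: {B0} ∩ {B0,B2,B3} = {B0}; idom=B0
  B5: preds {B2,B4}: {B0,B2} ∩ {B0,B4} = {B0}; idom=B0

DF walk-up:
  B4←B0: walk · to B0
  B4←B3: walk B3→B2 to B0
  B5←B2: walk B2 to B0
  B5←B4: walk B4 to B0
  B0: DF=∅
  B1: DF=∅
  B2: DF={B4,B5}
  B3: DF={B4}
  B4: DF={B5}
  B5: DF=∅

φ for p: defs {B4}
  DF⁺ = {B5}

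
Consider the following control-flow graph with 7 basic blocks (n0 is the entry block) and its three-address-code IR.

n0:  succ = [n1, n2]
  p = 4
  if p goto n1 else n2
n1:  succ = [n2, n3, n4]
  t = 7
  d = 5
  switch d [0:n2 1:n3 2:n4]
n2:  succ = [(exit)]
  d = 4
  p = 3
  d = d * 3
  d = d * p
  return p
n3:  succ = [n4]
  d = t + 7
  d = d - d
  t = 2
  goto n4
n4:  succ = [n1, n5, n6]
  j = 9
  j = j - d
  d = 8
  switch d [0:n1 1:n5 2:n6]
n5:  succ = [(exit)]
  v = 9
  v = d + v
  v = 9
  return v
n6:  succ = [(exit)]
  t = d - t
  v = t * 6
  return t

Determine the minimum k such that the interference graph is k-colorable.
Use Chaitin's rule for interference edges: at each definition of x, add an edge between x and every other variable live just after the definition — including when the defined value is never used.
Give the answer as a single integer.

def/use:
  n0: def={p} ue=∅
  n1: def={d,t} ue=∅
  n2: def={d,p} ue=∅
  n3: def={d,t} ue={t}
  n4: def={d,j} ue={d}
  n5: def={v} ue={d}
  n6: def={t,v} ue={d,t}

Live sets:
  n0: in=∅ out=∅
  n1: in=∅ out={d,t}
  n2: in=∅ out=∅
  n3: in={t} out={d,t}
  n4: in={d,t} out={d,t}
  n5: in={d} out=∅
  n6: in={d,t} out=∅

Conflict graph:
  d↔{j,p,t,v}
  j↔{d,t}
  p↔{d}
  t↔{d,j,v}
  v↔{d,t}

Colouring:
  clique {d,j,t} ⇒ need ≥ 3
  3-colouring: c0={d}  c1={p,t}  c2={j,v}
  χ = 3

Answer: 3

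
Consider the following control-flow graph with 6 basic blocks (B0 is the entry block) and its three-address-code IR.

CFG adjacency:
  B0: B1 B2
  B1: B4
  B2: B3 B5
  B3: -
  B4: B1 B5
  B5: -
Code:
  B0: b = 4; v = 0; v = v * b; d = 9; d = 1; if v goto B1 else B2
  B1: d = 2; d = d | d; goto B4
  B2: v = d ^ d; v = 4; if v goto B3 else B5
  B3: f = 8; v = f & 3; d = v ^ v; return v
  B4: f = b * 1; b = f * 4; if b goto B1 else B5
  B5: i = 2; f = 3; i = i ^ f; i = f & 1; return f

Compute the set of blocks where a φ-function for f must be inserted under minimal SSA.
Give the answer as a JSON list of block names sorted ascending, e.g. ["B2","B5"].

idom tree: B1←B0 B2←B0 B3←B2 B4←B1 B5←B0
Join-block Dom:
  B1: preds {B0,B4}: {B0} ∩ {B0,B1,B4} = {B0}; idom=B0
  B5: preds {B2,B4}: {B0,B2} ∩ {B0,B1,B4} = {B0}; idom=B0

Frontier:
  B1←B0: walk · to B0
  B1←B4: walk B4→B1 to B0
  B5←B2: walk B2 to B0
  B5←B4: walk B4→B1 to B0
  B0: DF=∅
  B1: DF={B1,B5}
  B2: DF={B5}
  B3: DF=∅
  B4: DF={B1,B5}
  B5: DF=∅

φ for f: defs {B3,B4,B5}
  DF⁺ = {B1,B5}

Answer: ["B1", "B5"]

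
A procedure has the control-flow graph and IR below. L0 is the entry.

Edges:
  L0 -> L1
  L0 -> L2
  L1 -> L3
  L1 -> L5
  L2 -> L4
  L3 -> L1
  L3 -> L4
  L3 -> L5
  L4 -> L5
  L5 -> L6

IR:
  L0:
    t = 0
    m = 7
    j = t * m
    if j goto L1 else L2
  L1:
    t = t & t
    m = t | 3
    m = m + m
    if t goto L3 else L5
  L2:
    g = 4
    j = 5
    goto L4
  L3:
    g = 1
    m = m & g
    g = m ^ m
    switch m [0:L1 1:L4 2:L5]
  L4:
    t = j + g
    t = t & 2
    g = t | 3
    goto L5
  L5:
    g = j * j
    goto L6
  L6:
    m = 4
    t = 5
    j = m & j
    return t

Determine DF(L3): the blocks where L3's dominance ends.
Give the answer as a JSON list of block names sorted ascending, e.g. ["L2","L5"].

Answer: ["L1", "L4", "L5"]

Derivation:
idom tree: L1←L0 L2←L0 L3←L1 L4←L0 L5←L0 L6←L5
Join-block Dom:
  L1: preds {L0,L3}: {L0} ∩ {L0,L1,L3} = {L0}; idom=L0
  L4: preds {L2,L3}: {L0,L2} ∩ {L0,L1,L3} = {L0}; idom=L0
  L5: preds {L1,L3,L4}: {L0,L1} ∩ {L0,L1,L3} ∩ {L0,L4} = {L0}; idom=L0

Frontier:
  L1←L0: walk · to L0
  L1←L3: walk L3→L1 to L0
  L4←L2: walk L2 to L0
  L4←L3: walk L3→L1 to L0
  L5←L1: walk L1 to L0
  L5←L3: walk L3→L1 to L0
  L5←L4: walk L4 to L0
  L0 → ∅
  L1 → {L1,L4,L5}
  L2 → {L4}
  L3 → {L1,L4,L5}
  L4 → {L5}
  L5 → ∅
  L6 → ∅

DF(L3) = ["L1", "L4", "L5"]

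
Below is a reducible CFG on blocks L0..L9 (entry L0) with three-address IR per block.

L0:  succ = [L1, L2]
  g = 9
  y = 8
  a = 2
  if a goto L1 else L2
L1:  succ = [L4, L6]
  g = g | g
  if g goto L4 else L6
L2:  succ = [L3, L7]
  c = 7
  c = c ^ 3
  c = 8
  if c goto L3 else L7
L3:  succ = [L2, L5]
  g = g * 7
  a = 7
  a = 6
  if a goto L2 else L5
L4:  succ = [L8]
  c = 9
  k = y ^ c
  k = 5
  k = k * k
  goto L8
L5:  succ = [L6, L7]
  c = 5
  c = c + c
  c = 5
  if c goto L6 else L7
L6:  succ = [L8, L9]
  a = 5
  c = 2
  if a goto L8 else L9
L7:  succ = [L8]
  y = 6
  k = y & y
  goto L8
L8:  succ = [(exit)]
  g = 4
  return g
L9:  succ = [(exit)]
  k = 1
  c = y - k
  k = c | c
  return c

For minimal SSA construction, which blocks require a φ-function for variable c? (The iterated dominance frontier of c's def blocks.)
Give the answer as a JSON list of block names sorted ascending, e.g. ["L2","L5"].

Answer: ["L2", "L6", "L7", "L8"]

Working:
idom tree: L1←L0 L2←L0 L3←L2 L4←L1 L5←L3 L6←L0 L7←L2 L8←L0 L9←L6
Dom at joins:
  L2: preds {L0,L3}: {L0} ∩ {L0,L2,L3} = {L0}; idom=L0
  L6: preds {L1,L5}: {L0,L1} ∩ {L0,L2,L3,L5} = {L0}; idom=L0
  L7: preds {L2,L5}: {L0,L2} ∩ {L0,L2,L3,L5} = {L0,L2}; idom=L2
  L8: preds {L4,L6,L7}: {L0,L1,L4} ∩ {L0,L6} ∩ {L0,L2,L7} = {L0}; idom=L0

DF derivation:
  join L2 pred L0: · stop@L0
  join L2 pred L3: L3→L2 stop@L0
  join L6 pred L1: L1 stop@L0
  join L6 pred L5: L5→L3→L2 stop@L0
  join L7 pred L2: · stop@L2
  join L7 pred L5: L5→L3 stop@L2
  join L8 pred L4: L4→L1 stop@L0
  join L8 pred L6: L6 stop@L0
  join L8 pred L7: L7→L2 stop@L0
  L0 → ∅
  L1 → {L6,L8}
  L2 → {L2,L6,L8}
  L3 → {L2,L6,L7}
  L4 → {L8}
  L5 → {L6,L7}
  L6 → {L8}
  L7 → {L8}
  L8 → ∅
  L9 → ∅

φ for c: defs {L2,L4,L5,L6,L9}
  DF⁺ = {L2,L6,L7,L8}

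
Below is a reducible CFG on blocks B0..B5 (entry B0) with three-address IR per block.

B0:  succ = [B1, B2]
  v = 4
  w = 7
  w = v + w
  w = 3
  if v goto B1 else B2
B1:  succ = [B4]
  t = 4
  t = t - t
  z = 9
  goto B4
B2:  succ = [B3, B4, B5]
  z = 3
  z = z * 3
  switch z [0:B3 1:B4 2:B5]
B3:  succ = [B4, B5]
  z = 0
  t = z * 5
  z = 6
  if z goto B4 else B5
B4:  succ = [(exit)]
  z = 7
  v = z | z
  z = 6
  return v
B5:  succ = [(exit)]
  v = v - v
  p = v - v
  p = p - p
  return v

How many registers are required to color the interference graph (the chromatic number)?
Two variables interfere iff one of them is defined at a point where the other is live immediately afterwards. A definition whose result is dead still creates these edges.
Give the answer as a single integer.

def/use:
  B0 def {v,w} use ∅
  B1 def {t,z} use ∅
  B2 def {z} use ∅
  B3 def {t,z} use ∅
  B4 def {v,z} use ∅
  B5 def {p,v} use {v}

Backward fixpoint:
  B0 li=∅ lo={v}
  B1 li=∅ lo=∅
  B2 li={v} lo={v}
  B3 li={v} lo={v}
  B4 li=∅ lo=∅
  B5 li={v} lo=∅

Interfere edges:
  p — {v}
  t — {v}
  v — {p,t,w,z}
  w — {v}
  z — {v}

Colouring:
  {p,v} pairwise interfere (2-clique) ⇒ χ ≥ 2
  2-colouring: c0={v}  c1={p,t,w,z}
  χ = 2

Answer: 2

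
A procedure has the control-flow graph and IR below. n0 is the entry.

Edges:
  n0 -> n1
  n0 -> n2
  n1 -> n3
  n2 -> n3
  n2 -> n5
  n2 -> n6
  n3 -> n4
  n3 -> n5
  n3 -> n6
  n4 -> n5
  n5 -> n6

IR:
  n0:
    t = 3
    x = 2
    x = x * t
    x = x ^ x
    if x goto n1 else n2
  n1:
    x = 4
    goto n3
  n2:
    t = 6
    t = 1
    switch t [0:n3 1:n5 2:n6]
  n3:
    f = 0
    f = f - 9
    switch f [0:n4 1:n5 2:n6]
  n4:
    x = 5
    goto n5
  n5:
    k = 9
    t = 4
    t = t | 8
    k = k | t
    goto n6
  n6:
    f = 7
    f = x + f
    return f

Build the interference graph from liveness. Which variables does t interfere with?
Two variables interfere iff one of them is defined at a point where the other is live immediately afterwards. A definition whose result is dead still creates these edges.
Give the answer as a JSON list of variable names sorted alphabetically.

Answer: ["k", "x"]

Working:
Per-block:
  n0: {t,x} / ∅
  n1: {x} / ∅
  n2: {t} / ∅
  n3: {f} / ∅
  n4: {x} / ∅
  n5: {k,t} / ∅
  n6: {f} / {x}

Backward fixpoint:
  n0 li=∅ lo={x}
  n1 li=∅ lo={x}
  n2 li={x} lo={x}
  n3 li={x} lo={x}
  n4 li=∅ lo={x}
  n5 li={x} lo={x}
  n6 li={x} lo=∅

Interfere edges:
  f↔{x}
  k↔{t,x}
  t↔{k,x}
  x↔{f,k,t}

N(t) = ["k", "x"]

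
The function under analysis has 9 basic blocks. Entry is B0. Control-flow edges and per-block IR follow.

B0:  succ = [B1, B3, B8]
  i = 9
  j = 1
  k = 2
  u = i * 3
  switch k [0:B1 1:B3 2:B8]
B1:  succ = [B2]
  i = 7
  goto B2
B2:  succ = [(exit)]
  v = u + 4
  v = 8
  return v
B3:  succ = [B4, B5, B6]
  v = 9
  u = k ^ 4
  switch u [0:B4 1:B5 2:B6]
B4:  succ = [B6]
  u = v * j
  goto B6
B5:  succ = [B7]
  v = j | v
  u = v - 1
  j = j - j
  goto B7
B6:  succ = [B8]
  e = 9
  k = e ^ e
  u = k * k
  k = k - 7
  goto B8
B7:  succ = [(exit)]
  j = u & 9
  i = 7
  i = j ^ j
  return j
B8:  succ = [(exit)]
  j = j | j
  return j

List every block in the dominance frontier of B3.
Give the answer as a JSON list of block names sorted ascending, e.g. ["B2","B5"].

Answer: ["B8"]

Derivation:
idom tree: B1←B0 B2←B1 B3←B0 B4←B3 B5←B3 B6←B3 B7←B5 B8←B0
Join-block Dom:
  B6: preds {B3,B4}: {B0,B3} ∩ {B0,B3,B4} = {B0,B3}; idom=B3
  B8: preds {B0,B6}: {B0} ∩ {B0,B3,B6} = {B0}; idom=B0

DF walk-up:
  join B6 pred B3: · stop@B3
  join B6 pred B4: B4 stop@B3
  join B8 pred B0: · stop@B0
  join B8 pred B6: B6→B3 stop@B0
  B0: DF=∅
  B1: DF=∅
  B2: DF=∅
  B3: DF={B8}
  B4: DF={B6}
  B5: DF=∅
  B6: DF={B8}
  B7: DF=∅
  B8: DF=∅

DF(B3) = ["B8"]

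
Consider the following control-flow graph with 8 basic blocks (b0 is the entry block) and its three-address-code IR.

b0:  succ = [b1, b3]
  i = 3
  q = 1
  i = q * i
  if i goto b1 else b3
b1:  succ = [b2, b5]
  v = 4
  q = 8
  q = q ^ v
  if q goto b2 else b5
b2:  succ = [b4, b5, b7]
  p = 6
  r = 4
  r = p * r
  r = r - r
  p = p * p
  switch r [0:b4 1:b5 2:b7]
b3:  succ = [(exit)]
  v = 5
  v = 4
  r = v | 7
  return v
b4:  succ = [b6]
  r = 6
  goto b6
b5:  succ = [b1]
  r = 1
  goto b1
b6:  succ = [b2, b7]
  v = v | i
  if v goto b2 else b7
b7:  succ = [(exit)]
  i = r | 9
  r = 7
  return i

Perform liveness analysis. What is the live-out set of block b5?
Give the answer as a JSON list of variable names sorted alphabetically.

Answer: ["i"]

Analysis:
Block summaries:
  b0: {i,q} / ∅
  b1: {q,v} / ∅
  b2: {p,r} / ∅
  b3: {r,v} / ∅
  b4: {r} / ∅
  b5: {r} / ∅
  b6: {v} / {i,v}
  b7: {i,r} / {r}

Liveness:
  live b0: ∅→{i}
  live b1: {i}→{i,v}
  live b2: {i,v}→{i,r,v}
  live b3: ∅→∅
  live b4: {i,v}→{i,r,v}
  live b5: {i}→{i}
  live b6: {i,r,v}→{i,r,v}
  live b7: {r}→∅

live-out(b5) = ["i"]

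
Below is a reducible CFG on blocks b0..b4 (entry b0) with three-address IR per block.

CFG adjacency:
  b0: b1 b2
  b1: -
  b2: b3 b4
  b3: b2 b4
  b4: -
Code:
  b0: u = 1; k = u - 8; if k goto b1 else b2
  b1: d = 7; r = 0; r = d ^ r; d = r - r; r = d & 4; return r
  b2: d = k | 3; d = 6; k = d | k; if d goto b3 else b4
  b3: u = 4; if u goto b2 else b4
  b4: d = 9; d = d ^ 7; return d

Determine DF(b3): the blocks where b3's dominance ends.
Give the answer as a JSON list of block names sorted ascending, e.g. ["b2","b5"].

Answer: ["b2", "b4"]

Working:
idom tree: b1←b0 b2←b0 b3←b2 b4←b2
Dom at joins:
  b2: preds {b0,b3}: {b0} ∩ {b0,b2,b3} = {b0}; idom=b0
  b4: preds {b2,b3}: {b0,b2} ∩ {b0,b2,b3} = {b0,b2}; idom=b2

Frontier:
  b2←b0: walk · to b0
  b2←b3: walk b3→b2 to b0
  b4←b2: walk · to b2
  b4←b3: walk b3 to b2
  b0: DF=∅
  b1: DF=∅
  b2: DF={b2}
  b3: DF={b2,b4}
  b4: DF=∅

DF(b3) = ["b2", "b4"]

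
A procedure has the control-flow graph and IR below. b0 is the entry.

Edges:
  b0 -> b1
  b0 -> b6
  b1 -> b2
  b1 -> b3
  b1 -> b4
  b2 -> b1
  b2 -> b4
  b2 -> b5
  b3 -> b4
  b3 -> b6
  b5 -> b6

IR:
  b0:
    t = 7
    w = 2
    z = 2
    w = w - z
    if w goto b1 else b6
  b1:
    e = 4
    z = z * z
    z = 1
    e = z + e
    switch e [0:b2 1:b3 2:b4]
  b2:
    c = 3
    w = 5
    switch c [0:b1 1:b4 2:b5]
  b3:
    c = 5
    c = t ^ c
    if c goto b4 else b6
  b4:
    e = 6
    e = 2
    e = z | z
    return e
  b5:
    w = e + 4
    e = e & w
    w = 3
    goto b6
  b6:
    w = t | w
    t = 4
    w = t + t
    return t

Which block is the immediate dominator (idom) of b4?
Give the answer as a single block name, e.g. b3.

Answer: b1

Derivation:
idom tree: b1←b0 b2←b1 b3←b1 b4←b1 b5←b2 b6←b0
Join-block Dom:
  b1: preds {b0,b2}: {b0} ∩ {b0,b1,b2} = {b0}; idom=b0
  b4: preds {b1,b2,b3}: {b0,b1} ∩ {b0,b1,b2} ∩ {b0,b1,b3} = {b0,b1}; idom=b1
  b6: preds {b0,b3,b5}: {b0} ∩ {b0,b1,b3} ∩ {b0,b1,b2,b5} = {b0}; idom=b0

idom(b4) = b1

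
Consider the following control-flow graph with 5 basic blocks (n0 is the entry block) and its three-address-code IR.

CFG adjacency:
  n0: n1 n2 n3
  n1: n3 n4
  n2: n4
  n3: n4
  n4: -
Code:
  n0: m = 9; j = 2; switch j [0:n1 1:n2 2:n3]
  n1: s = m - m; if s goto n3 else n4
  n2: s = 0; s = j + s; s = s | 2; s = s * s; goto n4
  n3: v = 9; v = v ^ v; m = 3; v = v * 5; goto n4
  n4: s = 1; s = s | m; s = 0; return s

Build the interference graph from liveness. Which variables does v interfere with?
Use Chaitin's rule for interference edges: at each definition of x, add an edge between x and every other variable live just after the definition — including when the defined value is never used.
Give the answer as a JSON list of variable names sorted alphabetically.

Block summaries:
  n0 def {j,m} use ∅
  n1 def {s} use {m}
  n2 def {s} use {j}
  n3 def {m,v} use ∅
  n4 def {s} use {m}

Backward fixpoint:
  n0: in=∅ out={j,m}
  n1: in={m} out={m}
  n2: in={j,m} out={m}
  n3: in=∅ out={m}
  n4: in={m} out=∅

Conflict graph:
  j — {m,s}
  m — {j,s,v}
  s — {j,m}
  v — {m}

N(v) = ["m"]

Answer: ["m"]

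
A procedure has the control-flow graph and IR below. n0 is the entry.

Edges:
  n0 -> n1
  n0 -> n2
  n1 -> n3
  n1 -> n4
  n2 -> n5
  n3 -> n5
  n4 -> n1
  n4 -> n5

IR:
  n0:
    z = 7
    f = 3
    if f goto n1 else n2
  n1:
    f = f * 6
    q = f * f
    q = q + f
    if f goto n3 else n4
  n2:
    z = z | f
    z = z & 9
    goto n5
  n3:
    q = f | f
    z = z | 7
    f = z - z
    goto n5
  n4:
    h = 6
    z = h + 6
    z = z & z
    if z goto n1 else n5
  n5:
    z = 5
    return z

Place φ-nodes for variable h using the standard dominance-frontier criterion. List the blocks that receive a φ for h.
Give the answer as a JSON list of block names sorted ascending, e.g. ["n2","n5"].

Answer: ["n1", "n5"]

Derivation:
idom tree: n1←n0 n2←n0 n3←n1 n4←n1 n5←n0
Join-block Dom:
  n1: preds {n0,n4}: {n0} ∩ {n0,n1,n4} = {n0}; idom=n0
  n5: preds {n2,n3,n4}: {n0,n2} ∩ {n0,n1,n3} ∩ {n0,n1,n4} = {n0}; idom=n0

Frontier:
  n1←n0: walk · to n0
  n1←n4: walk n4→n1 to n0
  n5←n2: walk n2 to n0
  n5←n3: walk n3→n1 to n0
  n5←n4: walk n4→n1 to n0
  n0 → ∅
  n1 → {n1,n5}
  n2 → {n5}
  n3 → {n5}
  n4 → {n1,n5}
  n5 → ∅

φ for h: defs {n4}
  DF⁺ = {n1,n5}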